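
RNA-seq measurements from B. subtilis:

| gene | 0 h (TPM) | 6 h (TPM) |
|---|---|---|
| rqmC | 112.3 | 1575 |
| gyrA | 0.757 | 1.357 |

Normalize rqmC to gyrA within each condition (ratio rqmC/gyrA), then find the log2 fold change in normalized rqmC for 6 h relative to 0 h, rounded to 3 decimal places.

2.968

rqmC/gyrA (0 h) = 112.3 / 0.757 = 148.35
rqmC/gyrA (6 h) = 1575 / 1.357 = 1160.6
Fold change = 1160.6 / 148.35 = 7.8238
log2(7.8238) = 2.9679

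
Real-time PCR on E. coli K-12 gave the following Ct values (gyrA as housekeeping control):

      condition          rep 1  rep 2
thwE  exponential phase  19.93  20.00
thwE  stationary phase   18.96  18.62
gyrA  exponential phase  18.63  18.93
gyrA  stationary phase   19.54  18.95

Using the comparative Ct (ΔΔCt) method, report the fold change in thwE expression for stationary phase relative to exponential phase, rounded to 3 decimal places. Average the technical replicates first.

Mean Ct: thwE exponential phase 19.965; thwE stationary phase 18.790; gyrA exponential phase 18.780; gyrA stationary phase 19.245
ΔCt(exponential phase) = 19.965 − 18.780 = 1.185
ΔCt(stationary phase) = 18.790 − 19.245 = -0.455
ΔΔCt = -0.455 − 1.185 = -1.640
Fold change = 2^(−(-1.640)) = 2^1.640 = 3.1167

3.117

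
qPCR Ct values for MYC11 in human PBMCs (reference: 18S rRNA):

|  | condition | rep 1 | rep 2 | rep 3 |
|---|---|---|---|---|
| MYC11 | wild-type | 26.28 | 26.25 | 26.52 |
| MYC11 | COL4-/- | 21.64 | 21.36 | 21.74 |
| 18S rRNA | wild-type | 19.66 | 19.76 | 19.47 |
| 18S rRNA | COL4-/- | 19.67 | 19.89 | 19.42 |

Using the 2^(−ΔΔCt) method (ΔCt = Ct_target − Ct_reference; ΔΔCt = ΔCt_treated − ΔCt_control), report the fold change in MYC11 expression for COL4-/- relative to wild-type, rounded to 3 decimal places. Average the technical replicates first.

27.858

Mean Ct: MYC11 wild-type 26.350; MYC11 COL4-/- 21.580; 18S rRNA wild-type 19.630; 18S rRNA COL4-/- 19.660
ΔCt(wild-type) = 26.350 − 19.630 = 6.720
ΔCt(COL4-/-) = 21.580 − 19.660 = 1.920
ΔΔCt = 1.920 − 6.720 = -4.800
Fold change = 2^(−(-4.800)) = 2^4.800 = 27.8576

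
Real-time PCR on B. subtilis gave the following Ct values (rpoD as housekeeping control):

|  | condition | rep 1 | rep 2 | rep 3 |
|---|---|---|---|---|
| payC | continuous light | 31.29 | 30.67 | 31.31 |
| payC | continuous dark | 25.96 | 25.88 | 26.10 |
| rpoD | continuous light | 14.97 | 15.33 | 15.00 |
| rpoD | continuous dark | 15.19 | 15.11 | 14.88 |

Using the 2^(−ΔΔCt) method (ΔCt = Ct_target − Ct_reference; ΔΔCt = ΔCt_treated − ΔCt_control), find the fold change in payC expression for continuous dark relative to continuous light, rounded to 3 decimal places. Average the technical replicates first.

Mean Ct: payC continuous light 31.090; payC continuous dark 25.980; rpoD continuous light 15.100; rpoD continuous dark 15.060
ΔCt(continuous light) = 31.090 − 15.100 = 15.990
ΔCt(continuous dark) = 25.980 − 15.060 = 10.920
ΔΔCt = 10.920 − 15.990 = -5.070
Fold change = 2^(−(-5.070)) = 2^5.070 = 33.5909

33.591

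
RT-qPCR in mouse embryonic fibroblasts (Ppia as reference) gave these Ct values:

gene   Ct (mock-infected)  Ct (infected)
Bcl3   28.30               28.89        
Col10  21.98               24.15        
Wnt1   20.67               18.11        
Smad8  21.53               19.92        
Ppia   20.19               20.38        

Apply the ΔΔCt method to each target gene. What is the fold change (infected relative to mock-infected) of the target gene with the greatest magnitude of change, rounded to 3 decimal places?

6.727

Bcl3: ΔΔCt = (28.89−20.38) − (28.30−20.19) = 8.51 − 8.11 = 0.40; fold change = 2^-0.40 = 0.758
Col10: ΔΔCt = (24.15−20.38) − (21.98−20.19) = 3.77 − 1.79 = 1.98; fold change = 2^-1.98 = 0.253
Wnt1: ΔΔCt = (18.11−20.38) − (20.67−20.19) = -2.27 − 0.48 = -2.75; fold change = 2^2.75 = 6.727
Smad8: ΔΔCt = (19.92−20.38) − (21.53−20.19) = -0.46 − 1.34 = -1.80; fold change = 2^1.80 = 3.482
Wnt1 has the largest |ΔΔCt| = 2.75.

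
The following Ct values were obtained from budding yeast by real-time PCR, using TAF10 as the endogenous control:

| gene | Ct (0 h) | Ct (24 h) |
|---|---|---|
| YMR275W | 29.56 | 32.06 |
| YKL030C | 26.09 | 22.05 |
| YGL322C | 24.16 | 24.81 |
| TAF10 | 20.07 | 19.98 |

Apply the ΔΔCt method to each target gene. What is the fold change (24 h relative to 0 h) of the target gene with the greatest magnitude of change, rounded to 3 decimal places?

YMR275W: ΔΔCt = (32.06−19.98) − (29.56−20.07) = 12.08 − 9.49 = 2.59; fold change = 2^-2.59 = 0.166
YKL030C: ΔΔCt = (22.05−19.98) − (26.09−20.07) = 2.07 − 6.02 = -3.95; fold change = 2^3.95 = 15.455
YGL322C: ΔΔCt = (24.81−19.98) − (24.16−20.07) = 4.83 − 4.09 = 0.74; fold change = 2^-0.74 = 0.599
YKL030C has the largest |ΔΔCt| = 3.95.

15.455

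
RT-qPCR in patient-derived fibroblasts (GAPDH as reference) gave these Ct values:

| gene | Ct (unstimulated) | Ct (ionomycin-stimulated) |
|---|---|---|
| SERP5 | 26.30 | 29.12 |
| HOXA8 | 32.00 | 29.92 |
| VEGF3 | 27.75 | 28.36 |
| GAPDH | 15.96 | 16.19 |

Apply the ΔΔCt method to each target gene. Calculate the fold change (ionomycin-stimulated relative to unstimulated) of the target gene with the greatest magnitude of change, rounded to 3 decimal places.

0.166

SERP5: ΔΔCt = (29.12−16.19) − (26.30−15.96) = 12.93 − 10.34 = 2.59; fold change = 2^-2.59 = 0.166
HOXA8: ΔΔCt = (29.92−16.19) − (32.00−15.96) = 13.73 − 16.04 = -2.31; fold change = 2^2.31 = 4.959
VEGF3: ΔΔCt = (28.36−16.19) − (27.75−15.96) = 12.17 − 11.79 = 0.38; fold change = 2^-0.38 = 0.768
SERP5 has the largest |ΔΔCt| = 2.59.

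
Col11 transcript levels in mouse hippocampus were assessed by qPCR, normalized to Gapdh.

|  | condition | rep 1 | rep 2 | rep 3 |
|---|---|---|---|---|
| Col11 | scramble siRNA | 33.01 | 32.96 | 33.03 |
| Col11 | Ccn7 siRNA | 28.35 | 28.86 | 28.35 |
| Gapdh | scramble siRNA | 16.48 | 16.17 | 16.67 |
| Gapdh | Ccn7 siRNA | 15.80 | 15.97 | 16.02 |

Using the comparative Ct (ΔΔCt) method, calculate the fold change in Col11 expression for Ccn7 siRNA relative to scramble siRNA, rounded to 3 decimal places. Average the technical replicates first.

15.671

Mean Ct: Col11 scramble siRNA 33.000; Col11 Ccn7 siRNA 28.520; Gapdh scramble siRNA 16.440; Gapdh Ccn7 siRNA 15.930
ΔCt(scramble siRNA) = 33.000 − 16.440 = 16.560
ΔCt(Ccn7 siRNA) = 28.520 − 15.930 = 12.590
ΔΔCt = 12.590 − 16.560 = -3.970
Fold change = 2^(−(-3.970)) = 2^3.970 = 15.6707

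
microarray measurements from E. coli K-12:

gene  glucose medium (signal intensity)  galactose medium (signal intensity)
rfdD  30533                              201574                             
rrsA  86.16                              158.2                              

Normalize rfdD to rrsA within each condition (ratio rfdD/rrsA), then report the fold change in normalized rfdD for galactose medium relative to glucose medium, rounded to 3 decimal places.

3.596

rfdD/rrsA (glucose medium) = 30533 / 86.16 = 354.38
rfdD/rrsA (galactose medium) = 201574 / 158.2 = 1274.2
Fold change = 1274.2 / 354.38 = 3.5955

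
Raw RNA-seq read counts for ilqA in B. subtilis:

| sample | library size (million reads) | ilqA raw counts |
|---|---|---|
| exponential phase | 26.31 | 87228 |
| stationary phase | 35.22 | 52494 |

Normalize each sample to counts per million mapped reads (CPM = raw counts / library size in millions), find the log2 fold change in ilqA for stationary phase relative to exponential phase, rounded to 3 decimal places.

CPM(exponential phase) = 87228 / 26.31 = 3315.3934
CPM(stationary phase) = 52494 / 35.22 = 1490.4600
Fold change = 1490.4600 / 3315.3934 = 0.44956
log2(0.44956) = -1.1534

-1.153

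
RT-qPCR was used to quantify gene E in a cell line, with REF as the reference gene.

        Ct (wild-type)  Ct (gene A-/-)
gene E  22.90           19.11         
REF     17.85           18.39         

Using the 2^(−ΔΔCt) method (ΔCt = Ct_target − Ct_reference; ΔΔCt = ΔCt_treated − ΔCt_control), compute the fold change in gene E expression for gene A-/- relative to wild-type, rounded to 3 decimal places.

20.112

ΔCt(wild-type) = 22.900 − 17.850 = 5.050
ΔCt(gene A-/-) = 19.110 − 18.390 = 0.720
ΔΔCt = 0.720 − 5.050 = -4.330
Fold change = 2^(−(-4.330)) = 2^4.330 = 20.1122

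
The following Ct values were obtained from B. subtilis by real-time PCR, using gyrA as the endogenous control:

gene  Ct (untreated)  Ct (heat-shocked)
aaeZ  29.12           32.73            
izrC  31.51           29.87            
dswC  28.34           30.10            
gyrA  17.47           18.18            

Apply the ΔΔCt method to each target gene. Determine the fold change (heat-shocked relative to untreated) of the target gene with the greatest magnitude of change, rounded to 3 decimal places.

0.134

aaeZ: ΔΔCt = (32.73−18.18) − (29.12−17.47) = 14.55 − 11.65 = 2.90; fold change = 2^-2.90 = 0.134
izrC: ΔΔCt = (29.87−18.18) − (31.51−17.47) = 11.69 − 14.04 = -2.35; fold change = 2^2.35 = 5.098
dswC: ΔΔCt = (30.10−18.18) − (28.34−17.47) = 11.92 − 10.87 = 1.05; fold change = 2^-1.05 = 0.483
aaeZ has the largest |ΔΔCt| = 2.90.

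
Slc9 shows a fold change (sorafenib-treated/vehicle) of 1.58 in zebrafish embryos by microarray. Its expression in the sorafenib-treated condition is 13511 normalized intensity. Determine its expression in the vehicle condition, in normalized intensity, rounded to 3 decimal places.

vehicle expression = 13511 / 1.58 = 8551.266

8551.266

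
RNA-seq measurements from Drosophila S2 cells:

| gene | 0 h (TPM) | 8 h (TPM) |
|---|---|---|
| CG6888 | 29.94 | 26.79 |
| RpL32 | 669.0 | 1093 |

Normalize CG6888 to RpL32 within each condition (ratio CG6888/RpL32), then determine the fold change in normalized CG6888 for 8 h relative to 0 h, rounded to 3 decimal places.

CG6888/RpL32 (0 h) = 29.94 / 669.0 = 0.044753
CG6888/RpL32 (8 h) = 26.79 / 1093 = 0.024511
Fold change = 0.024511 / 0.044753 = 0.5477

0.548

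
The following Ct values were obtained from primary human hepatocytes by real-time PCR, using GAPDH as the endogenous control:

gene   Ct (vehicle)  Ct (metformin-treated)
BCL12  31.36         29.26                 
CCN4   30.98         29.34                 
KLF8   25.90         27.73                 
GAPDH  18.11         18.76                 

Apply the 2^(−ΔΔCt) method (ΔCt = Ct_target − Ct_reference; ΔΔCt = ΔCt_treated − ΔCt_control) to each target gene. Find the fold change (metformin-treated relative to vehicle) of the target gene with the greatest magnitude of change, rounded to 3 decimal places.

BCL12: ΔΔCt = (29.26−18.76) − (31.36−18.11) = 10.50 − 13.25 = -2.75; fold change = 2^2.75 = 6.727
CCN4: ΔΔCt = (29.34−18.76) − (30.98−18.11) = 10.58 − 12.87 = -2.29; fold change = 2^2.29 = 4.891
KLF8: ΔΔCt = (27.73−18.76) − (25.90−18.11) = 8.97 − 7.79 = 1.18; fold change = 2^-1.18 = 0.441
BCL12 has the largest |ΔΔCt| = 2.75.

6.727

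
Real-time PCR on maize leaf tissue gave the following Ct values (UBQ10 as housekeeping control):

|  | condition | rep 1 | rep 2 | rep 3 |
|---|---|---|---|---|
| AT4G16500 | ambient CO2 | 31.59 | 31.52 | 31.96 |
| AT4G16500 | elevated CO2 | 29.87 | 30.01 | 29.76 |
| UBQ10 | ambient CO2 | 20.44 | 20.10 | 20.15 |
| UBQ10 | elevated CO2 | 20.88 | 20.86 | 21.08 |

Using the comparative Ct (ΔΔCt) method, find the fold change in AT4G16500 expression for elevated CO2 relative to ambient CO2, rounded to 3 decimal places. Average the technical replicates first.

5.736

Mean Ct: AT4G16500 ambient CO2 31.690; AT4G16500 elevated CO2 29.880; UBQ10 ambient CO2 20.230; UBQ10 elevated CO2 20.940
ΔCt(ambient CO2) = 31.690 − 20.230 = 11.460
ΔCt(elevated CO2) = 29.880 − 20.940 = 8.940
ΔΔCt = 8.940 − 11.460 = -2.520
Fold change = 2^(−(-2.520)) = 2^2.520 = 5.7358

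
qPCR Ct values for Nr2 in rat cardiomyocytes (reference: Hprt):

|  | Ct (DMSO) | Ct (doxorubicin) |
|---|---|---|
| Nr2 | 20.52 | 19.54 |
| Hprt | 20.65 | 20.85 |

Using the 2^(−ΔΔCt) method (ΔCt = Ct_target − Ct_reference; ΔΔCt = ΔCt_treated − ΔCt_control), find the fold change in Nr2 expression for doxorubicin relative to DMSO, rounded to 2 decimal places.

ΔCt(DMSO) = 20.520 − 20.650 = -0.130
ΔCt(doxorubicin) = 19.540 − 20.850 = -1.310
ΔΔCt = -1.310 − (-0.130) = -1.180
Fold change = 2^(−(-1.180)) = 2^1.180 = 2.266

2.27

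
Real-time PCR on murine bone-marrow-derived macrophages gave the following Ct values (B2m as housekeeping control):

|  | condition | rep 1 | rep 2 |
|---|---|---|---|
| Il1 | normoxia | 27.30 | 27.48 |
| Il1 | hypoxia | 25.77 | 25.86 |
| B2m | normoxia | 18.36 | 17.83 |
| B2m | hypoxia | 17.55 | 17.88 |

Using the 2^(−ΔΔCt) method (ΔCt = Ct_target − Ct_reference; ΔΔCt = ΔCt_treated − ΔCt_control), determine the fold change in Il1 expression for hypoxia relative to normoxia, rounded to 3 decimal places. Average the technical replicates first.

Mean Ct: Il1 normoxia 27.390; Il1 hypoxia 25.815; B2m normoxia 18.095; B2m hypoxia 17.715
ΔCt(normoxia) = 27.390 − 18.095 = 9.295
ΔCt(hypoxia) = 25.815 − 17.715 = 8.100
ΔΔCt = 8.100 − 9.295 = -1.195
Fold change = 2^(−(-1.195)) = 2^1.195 = 2.2894

2.289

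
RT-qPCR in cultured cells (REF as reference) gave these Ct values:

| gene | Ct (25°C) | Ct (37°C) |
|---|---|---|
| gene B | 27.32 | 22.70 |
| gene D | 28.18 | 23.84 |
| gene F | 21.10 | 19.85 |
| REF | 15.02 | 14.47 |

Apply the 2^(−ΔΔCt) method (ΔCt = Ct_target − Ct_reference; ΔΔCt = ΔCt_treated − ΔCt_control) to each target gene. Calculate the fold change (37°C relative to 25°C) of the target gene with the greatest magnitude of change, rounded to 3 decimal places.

gene B: ΔΔCt = (22.70−14.47) − (27.32−15.02) = 8.23 − 12.30 = -4.07; fold change = 2^4.07 = 16.795
gene D: ΔΔCt = (23.84−14.47) − (28.18−15.02) = 9.37 − 13.16 = -3.79; fold change = 2^3.79 = 13.833
gene F: ΔΔCt = (19.85−14.47) − (21.10−15.02) = 5.38 − 6.08 = -0.70; fold change = 2^0.70 = 1.625
gene B has the largest |ΔΔCt| = 4.07.

16.795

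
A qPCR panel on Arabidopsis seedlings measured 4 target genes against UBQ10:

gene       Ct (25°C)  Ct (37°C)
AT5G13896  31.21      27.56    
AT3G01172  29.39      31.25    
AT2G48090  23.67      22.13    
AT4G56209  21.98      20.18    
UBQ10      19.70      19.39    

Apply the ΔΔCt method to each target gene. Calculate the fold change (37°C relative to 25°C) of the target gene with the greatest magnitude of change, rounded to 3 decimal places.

10.126

AT5G13896: ΔΔCt = (27.56−19.39) − (31.21−19.70) = 8.17 − 11.51 = -3.34; fold change = 2^3.34 = 10.126
AT3G01172: ΔΔCt = (31.25−19.39) − (29.39−19.70) = 11.86 − 9.69 = 2.17; fold change = 2^-2.17 = 0.222
AT2G48090: ΔΔCt = (22.13−19.39) − (23.67−19.70) = 2.74 − 3.97 = -1.23; fold change = 2^1.23 = 2.346
AT4G56209: ΔΔCt = (20.18−19.39) − (21.98−19.70) = 0.79 − 2.28 = -1.49; fold change = 2^1.49 = 2.809
AT5G13896 has the largest |ΔΔCt| = 3.34.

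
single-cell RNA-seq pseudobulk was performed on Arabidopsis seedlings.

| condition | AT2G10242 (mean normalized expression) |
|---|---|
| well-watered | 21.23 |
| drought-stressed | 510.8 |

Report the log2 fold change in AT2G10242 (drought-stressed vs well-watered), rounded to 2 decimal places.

4.59

Fold change = 510.8 / 21.23 = 24.0603
log2(24.0603) = 4.589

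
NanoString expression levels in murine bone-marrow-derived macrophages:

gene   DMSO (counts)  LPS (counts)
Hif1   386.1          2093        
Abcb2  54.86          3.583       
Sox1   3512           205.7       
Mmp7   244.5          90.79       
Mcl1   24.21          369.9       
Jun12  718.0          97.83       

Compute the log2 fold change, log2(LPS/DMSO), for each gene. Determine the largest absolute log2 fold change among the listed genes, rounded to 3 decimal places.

4.094

log2(2093/386.1) = 2.439  (Hif1)
log2(3.583/54.86) = -3.937  (Abcb2)
log2(205.7/3512) = -4.094  (Sox1)
log2(90.79/244.5) = -1.429  (Mmp7)
log2(369.9/24.21) = 3.933  (Mcl1)
log2(97.83/718.0) = -2.876  (Jun12)
The largest magnitude belongs to Sox1.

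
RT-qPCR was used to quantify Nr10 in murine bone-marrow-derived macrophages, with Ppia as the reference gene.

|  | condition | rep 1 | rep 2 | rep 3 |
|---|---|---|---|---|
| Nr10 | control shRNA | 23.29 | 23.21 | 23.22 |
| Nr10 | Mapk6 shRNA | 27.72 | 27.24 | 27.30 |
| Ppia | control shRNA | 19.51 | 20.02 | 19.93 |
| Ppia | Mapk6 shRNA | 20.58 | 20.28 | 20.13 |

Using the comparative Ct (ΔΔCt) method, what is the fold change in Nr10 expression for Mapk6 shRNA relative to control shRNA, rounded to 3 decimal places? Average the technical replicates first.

Mean Ct: Nr10 control shRNA 23.240; Nr10 Mapk6 shRNA 27.420; Ppia control shRNA 19.820; Ppia Mapk6 shRNA 20.330
ΔCt(control shRNA) = 23.240 − 19.820 = 3.420
ΔCt(Mapk6 shRNA) = 27.420 − 20.330 = 7.090
ΔΔCt = 7.090 − 3.420 = 3.670
Fold change = 2^(−3.670) = 0.0786

0.079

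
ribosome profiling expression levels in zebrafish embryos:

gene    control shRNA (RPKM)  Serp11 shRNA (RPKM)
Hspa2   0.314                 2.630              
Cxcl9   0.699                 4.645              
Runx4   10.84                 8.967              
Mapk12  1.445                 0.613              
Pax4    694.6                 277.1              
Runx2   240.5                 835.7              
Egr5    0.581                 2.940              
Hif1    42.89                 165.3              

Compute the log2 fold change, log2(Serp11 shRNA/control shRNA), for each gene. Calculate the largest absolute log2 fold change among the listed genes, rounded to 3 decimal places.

3.066

log2(2.630/0.314) = 3.066  (Hspa2)
log2(4.645/0.699) = 2.732  (Cxcl9)
log2(8.967/10.84) = -0.274  (Runx4)
log2(0.613/1.445) = -1.237  (Mapk12)
log2(277.1/694.6) = -1.326  (Pax4)
log2(835.7/240.5) = 1.797  (Runx2)
log2(2.940/0.581) = 2.339  (Egr5)
log2(165.3/42.89) = 1.946  (Hif1)
The largest magnitude belongs to Hspa2.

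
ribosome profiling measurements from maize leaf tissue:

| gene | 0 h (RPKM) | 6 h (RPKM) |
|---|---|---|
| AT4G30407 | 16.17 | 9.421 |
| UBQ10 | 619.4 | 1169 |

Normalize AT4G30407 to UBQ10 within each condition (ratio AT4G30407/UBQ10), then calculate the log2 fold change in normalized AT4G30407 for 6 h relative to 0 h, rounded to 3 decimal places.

AT4G30407/UBQ10 (0 h) = 16.17 / 619.4 = 0.026106
AT4G30407/UBQ10 (6 h) = 9.421 / 1169 = 0.008059
Fold change = 0.008059 / 0.026106 = 0.3087
log2(0.3087) = -1.6957

-1.696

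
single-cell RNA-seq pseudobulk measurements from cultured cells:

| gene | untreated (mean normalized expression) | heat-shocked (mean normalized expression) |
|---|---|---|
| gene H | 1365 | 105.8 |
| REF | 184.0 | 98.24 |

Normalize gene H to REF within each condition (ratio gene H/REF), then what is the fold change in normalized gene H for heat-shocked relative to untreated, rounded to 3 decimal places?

gene H/REF (untreated) = 1365 / 184.0 = 7.4185
gene H/REF (heat-shocked) = 105.8 / 98.24 = 1.077
Fold change = 1.077 / 7.4185 = 0.1452

0.145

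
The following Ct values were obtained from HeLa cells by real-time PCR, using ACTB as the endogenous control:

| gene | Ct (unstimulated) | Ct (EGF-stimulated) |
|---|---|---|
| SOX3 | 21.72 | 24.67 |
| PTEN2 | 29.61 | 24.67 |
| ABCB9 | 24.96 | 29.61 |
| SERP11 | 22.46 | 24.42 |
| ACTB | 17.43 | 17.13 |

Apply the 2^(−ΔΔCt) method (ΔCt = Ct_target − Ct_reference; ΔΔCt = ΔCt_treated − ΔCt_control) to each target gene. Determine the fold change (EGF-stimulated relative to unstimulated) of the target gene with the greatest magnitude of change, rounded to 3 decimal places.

0.032

SOX3: ΔΔCt = (24.67−17.13) − (21.72−17.43) = 7.54 − 4.29 = 3.25; fold change = 2^-3.25 = 0.105
PTEN2: ΔΔCt = (24.67−17.13) − (29.61−17.43) = 7.54 − 12.18 = -4.64; fold change = 2^4.64 = 24.933
ABCB9: ΔΔCt = (29.61−17.13) − (24.96−17.43) = 12.48 − 7.53 = 4.95; fold change = 2^-4.95 = 0.032
SERP11: ΔΔCt = (24.42−17.13) − (22.46−17.43) = 7.29 − 5.03 = 2.26; fold change = 2^-2.26 = 0.209
ABCB9 has the largest |ΔΔCt| = 4.95.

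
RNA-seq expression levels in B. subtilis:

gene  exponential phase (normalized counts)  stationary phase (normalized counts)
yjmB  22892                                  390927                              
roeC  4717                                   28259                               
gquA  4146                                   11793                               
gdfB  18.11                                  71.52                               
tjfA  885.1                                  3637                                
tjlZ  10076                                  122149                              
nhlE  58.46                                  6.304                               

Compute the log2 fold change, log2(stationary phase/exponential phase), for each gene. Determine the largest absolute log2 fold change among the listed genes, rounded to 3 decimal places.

log2(390927/22892) = 4.094  (yjmB)
log2(28259/4717) = 2.583  (roeC)
log2(11793/4146) = 1.508  (gquA)
log2(71.52/18.11) = 1.982  (gdfB)
log2(3637/885.1) = 2.039  (tjfA)
log2(122149/10076) = 3.600  (tjlZ)
log2(6.304/58.46) = -3.213  (nhlE)
The largest magnitude belongs to yjmB.

4.094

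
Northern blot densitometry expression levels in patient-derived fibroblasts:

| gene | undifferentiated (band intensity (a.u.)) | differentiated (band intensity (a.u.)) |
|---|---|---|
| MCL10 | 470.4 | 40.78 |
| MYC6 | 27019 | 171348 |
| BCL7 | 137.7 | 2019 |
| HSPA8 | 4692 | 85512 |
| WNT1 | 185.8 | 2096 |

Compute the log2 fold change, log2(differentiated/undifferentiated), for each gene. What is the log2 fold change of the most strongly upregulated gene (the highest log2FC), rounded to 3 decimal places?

log2(40.78/470.4) = -3.528  (MCL10)
log2(171348/27019) = 2.665  (MYC6)
log2(2019/137.7) = 3.874  (BCL7)
log2(85512/4692) = 4.188  (HSPA8)
log2(2096/185.8) = 3.496  (WNT1)
HSPA8 is most strongly upregulated.

4.188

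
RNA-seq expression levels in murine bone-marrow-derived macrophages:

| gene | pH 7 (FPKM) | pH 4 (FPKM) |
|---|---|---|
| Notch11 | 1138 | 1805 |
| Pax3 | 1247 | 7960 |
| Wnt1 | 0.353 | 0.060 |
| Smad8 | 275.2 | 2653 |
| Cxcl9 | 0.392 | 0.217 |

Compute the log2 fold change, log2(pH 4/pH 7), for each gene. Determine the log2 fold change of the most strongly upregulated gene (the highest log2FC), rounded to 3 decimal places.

3.269

log2(1805/1138) = 0.665  (Notch11)
log2(7960/1247) = 2.674  (Pax3)
log2(0.060/0.353) = -2.557  (Wnt1)
log2(2653/275.2) = 3.269  (Smad8)
log2(0.217/0.392) = -0.853  (Cxcl9)
Smad8 is most strongly upregulated.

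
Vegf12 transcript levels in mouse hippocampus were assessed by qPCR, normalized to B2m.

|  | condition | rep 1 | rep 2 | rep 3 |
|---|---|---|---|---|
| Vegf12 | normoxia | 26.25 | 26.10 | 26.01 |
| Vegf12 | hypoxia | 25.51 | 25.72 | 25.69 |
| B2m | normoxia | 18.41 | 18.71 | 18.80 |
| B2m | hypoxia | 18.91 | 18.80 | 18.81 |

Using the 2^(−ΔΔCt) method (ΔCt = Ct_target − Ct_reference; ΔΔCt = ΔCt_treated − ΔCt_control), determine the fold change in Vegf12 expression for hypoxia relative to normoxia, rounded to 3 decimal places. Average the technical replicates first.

Mean Ct: Vegf12 normoxia 26.120; Vegf12 hypoxia 25.640; B2m normoxia 18.640; B2m hypoxia 18.840
ΔCt(normoxia) = 26.120 − 18.640 = 7.480
ΔCt(hypoxia) = 25.640 − 18.840 = 6.800
ΔΔCt = 6.800 − 7.480 = -0.680
Fold change = 2^(−(-0.680)) = 2^0.680 = 1.6021

1.602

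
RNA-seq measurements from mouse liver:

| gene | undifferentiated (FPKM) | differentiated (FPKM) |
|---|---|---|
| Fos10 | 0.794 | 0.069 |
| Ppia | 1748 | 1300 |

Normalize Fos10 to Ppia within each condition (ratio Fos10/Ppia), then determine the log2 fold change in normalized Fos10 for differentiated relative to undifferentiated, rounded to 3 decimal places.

Fos10/Ppia (undifferentiated) = 0.794 / 1748 = 0.00045423
Fos10/Ppia (differentiated) = 0.069 / 1300 = 5.3077e-05
Fold change = 5.3077e-05 / 0.00045423 = 0.1168
log2(0.1168) = -3.0973

-3.097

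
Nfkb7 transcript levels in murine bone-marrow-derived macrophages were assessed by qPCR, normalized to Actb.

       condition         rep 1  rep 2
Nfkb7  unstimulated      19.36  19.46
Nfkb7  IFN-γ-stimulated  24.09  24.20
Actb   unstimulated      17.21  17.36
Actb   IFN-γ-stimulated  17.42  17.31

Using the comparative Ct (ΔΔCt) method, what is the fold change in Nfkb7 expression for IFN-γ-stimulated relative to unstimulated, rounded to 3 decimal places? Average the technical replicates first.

0.040

Mean Ct: Nfkb7 unstimulated 19.410; Nfkb7 IFN-γ-stimulated 24.145; Actb unstimulated 17.285; Actb IFN-γ-stimulated 17.365
ΔCt(unstimulated) = 19.410 − 17.285 = 2.125
ΔCt(IFN-γ-stimulated) = 24.145 − 17.365 = 6.780
ΔΔCt = 6.780 − 2.125 = 4.655
Fold change = 2^(−4.655) = 0.0397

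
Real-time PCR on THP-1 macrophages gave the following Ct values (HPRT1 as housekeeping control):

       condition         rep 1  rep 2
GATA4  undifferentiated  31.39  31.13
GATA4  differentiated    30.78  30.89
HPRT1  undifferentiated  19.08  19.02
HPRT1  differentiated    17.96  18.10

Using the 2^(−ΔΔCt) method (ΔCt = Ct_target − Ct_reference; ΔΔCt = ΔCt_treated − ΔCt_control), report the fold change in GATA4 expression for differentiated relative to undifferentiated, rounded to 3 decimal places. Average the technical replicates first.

0.662

Mean Ct: GATA4 undifferentiated 31.260; GATA4 differentiated 30.835; HPRT1 undifferentiated 19.050; HPRT1 differentiated 18.030
ΔCt(undifferentiated) = 31.260 − 19.050 = 12.210
ΔCt(differentiated) = 30.835 − 18.030 = 12.805
ΔΔCt = 12.805 − 12.210 = 0.595
Fold change = 2^(−0.595) = 0.6620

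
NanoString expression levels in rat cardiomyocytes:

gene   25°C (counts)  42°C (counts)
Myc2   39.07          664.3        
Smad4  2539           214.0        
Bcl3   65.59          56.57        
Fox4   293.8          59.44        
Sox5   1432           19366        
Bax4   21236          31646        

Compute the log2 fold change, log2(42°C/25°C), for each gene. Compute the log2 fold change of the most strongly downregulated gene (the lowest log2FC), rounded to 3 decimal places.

-3.569

log2(664.3/39.07) = 4.088  (Myc2)
log2(214.0/2539) = -3.569  (Smad4)
log2(56.57/65.59) = -0.213  (Bcl3)
log2(59.44/293.8) = -2.305  (Fox4)
log2(19366/1432) = 3.757  (Sox5)
log2(31646/21236) = 0.576  (Bax4)
Smad4 is most strongly downregulated.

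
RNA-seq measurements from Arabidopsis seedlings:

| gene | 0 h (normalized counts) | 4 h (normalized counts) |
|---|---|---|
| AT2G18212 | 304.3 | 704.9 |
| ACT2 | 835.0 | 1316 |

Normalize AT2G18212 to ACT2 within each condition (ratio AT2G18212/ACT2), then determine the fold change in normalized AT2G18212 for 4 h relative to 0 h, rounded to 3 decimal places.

1.470

AT2G18212/ACT2 (0 h) = 304.3 / 835.0 = 0.36443
AT2G18212/ACT2 (4 h) = 704.9 / 1316 = 0.53564
Fold change = 0.53564 / 0.36443 = 1.4698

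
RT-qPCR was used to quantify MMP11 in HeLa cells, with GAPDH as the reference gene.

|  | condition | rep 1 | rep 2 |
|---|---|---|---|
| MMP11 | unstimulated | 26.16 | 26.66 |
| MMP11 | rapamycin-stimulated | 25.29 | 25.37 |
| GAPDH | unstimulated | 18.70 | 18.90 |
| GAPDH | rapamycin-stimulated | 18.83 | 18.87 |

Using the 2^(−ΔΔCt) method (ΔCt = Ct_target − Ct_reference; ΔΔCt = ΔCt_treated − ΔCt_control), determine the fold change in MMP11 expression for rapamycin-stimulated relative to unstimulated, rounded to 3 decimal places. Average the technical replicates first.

2.189

Mean Ct: MMP11 unstimulated 26.410; MMP11 rapamycin-stimulated 25.330; GAPDH unstimulated 18.800; GAPDH rapamycin-stimulated 18.850
ΔCt(unstimulated) = 26.410 − 18.800 = 7.610
ΔCt(rapamycin-stimulated) = 25.330 − 18.850 = 6.480
ΔΔCt = 6.480 − 7.610 = -1.130
Fold change = 2^(−(-1.130)) = 2^1.130 = 2.1886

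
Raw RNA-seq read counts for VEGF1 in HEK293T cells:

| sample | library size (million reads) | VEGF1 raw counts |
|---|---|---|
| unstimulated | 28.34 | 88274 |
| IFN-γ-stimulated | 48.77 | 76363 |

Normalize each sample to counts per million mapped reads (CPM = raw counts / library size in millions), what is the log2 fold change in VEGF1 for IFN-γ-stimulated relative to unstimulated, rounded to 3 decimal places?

-0.992

CPM(unstimulated) = 88274 / 28.34 = 3114.8200
CPM(IFN-γ-stimulated) = 76363 / 48.77 = 1565.7781
Fold change = 1565.7781 / 3114.8200 = 0.50269
log2(0.50269) = -0.9923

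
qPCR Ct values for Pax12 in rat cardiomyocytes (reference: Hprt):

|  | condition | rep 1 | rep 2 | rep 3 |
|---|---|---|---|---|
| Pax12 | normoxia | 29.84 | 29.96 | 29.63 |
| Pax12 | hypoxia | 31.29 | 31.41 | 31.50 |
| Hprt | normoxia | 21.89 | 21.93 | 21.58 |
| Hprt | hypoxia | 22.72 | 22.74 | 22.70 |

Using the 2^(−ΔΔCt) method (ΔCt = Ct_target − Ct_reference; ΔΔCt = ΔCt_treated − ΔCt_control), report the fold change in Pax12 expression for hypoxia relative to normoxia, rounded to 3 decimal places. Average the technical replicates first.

Mean Ct: Pax12 normoxia 29.810; Pax12 hypoxia 31.400; Hprt normoxia 21.800; Hprt hypoxia 22.720
ΔCt(normoxia) = 29.810 − 21.800 = 8.010
ΔCt(hypoxia) = 31.400 − 22.720 = 8.680
ΔΔCt = 8.680 − 8.010 = 0.670
Fold change = 2^(−0.670) = 0.6285

0.629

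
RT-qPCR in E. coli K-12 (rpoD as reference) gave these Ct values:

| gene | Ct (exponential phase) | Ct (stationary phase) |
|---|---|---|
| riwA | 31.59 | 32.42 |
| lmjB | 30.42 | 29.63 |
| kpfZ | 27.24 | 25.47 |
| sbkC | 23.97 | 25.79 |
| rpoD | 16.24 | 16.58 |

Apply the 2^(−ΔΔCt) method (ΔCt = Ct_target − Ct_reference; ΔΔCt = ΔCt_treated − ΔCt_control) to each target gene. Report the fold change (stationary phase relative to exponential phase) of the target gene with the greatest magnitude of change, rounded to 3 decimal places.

riwA: ΔΔCt = (32.42−16.58) − (31.59−16.24) = 15.84 − 15.35 = 0.49; fold change = 2^-0.49 = 0.712
lmjB: ΔΔCt = (29.63−16.58) − (30.42−16.24) = 13.05 − 14.18 = -1.13; fold change = 2^1.13 = 2.189
kpfZ: ΔΔCt = (25.47−16.58) − (27.24−16.24) = 8.89 − 11.00 = -2.11; fold change = 2^2.11 = 4.317
sbkC: ΔΔCt = (25.79−16.58) − (23.97−16.24) = 9.21 − 7.73 = 1.48; fold change = 2^-1.48 = 0.358
kpfZ has the largest |ΔΔCt| = 2.11.

4.317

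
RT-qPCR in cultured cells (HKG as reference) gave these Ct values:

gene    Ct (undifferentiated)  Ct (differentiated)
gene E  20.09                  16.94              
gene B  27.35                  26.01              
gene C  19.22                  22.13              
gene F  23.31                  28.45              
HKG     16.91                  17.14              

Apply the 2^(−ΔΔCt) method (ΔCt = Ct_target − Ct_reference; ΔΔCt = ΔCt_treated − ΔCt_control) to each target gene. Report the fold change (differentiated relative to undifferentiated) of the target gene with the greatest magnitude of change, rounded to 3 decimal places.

gene E: ΔΔCt = (16.94−17.14) − (20.09−16.91) = -0.20 − 3.18 = -3.38; fold change = 2^3.38 = 10.411
gene B: ΔΔCt = (26.01−17.14) − (27.35−16.91) = 8.87 − 10.44 = -1.57; fold change = 2^1.57 = 2.969
gene C: ΔΔCt = (22.13−17.14) − (19.22−16.91) = 4.99 − 2.31 = 2.68; fold change = 2^-2.68 = 0.156
gene F: ΔΔCt = (28.45−17.14) − (23.31−16.91) = 11.31 − 6.40 = 4.91; fold change = 2^-4.91 = 0.033
gene F has the largest |ΔΔCt| = 4.91.

0.033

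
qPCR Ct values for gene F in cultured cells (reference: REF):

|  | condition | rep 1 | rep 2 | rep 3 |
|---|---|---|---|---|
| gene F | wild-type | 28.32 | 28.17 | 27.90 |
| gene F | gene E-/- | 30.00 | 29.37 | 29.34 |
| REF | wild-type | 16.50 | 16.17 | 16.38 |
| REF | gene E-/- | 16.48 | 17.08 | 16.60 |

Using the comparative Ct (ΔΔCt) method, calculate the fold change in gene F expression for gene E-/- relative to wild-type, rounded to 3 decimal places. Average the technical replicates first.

0.476

Mean Ct: gene F wild-type 28.130; gene F gene E-/- 29.570; REF wild-type 16.350; REF gene E-/- 16.720
ΔCt(wild-type) = 28.130 − 16.350 = 11.780
ΔCt(gene E-/-) = 29.570 − 16.720 = 12.850
ΔΔCt = 12.850 − 11.780 = 1.070
Fold change = 2^(−1.070) = 0.4763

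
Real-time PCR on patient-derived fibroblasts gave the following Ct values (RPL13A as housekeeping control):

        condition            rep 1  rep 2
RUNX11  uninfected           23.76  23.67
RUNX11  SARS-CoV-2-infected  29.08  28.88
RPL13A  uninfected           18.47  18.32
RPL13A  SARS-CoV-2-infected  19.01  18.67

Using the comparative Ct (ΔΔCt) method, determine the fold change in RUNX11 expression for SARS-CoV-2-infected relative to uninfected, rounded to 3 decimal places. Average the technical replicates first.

Mean Ct: RUNX11 uninfected 23.715; RUNX11 SARS-CoV-2-infected 28.980; RPL13A uninfected 18.395; RPL13A SARS-CoV-2-infected 18.840
ΔCt(uninfected) = 23.715 − 18.395 = 5.320
ΔCt(SARS-CoV-2-infected) = 28.980 − 18.840 = 10.140
ΔΔCt = 10.140 − 5.320 = 4.820
Fold change = 2^(−4.820) = 0.0354

0.035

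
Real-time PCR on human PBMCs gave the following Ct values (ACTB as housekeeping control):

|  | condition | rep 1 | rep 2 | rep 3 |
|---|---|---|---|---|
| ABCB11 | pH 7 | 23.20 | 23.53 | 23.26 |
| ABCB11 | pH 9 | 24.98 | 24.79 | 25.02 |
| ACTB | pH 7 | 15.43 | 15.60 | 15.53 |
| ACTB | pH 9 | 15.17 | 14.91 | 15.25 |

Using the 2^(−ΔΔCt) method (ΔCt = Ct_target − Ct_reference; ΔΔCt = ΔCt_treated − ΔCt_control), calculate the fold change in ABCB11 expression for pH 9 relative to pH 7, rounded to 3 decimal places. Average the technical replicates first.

0.248

Mean Ct: ABCB11 pH 7 23.330; ABCB11 pH 9 24.930; ACTB pH 7 15.520; ACTB pH 9 15.110
ΔCt(pH 7) = 23.330 − 15.520 = 7.810
ΔCt(pH 9) = 24.930 − 15.110 = 9.820
ΔΔCt = 9.820 − 7.810 = 2.010
Fold change = 2^(−2.010) = 0.2483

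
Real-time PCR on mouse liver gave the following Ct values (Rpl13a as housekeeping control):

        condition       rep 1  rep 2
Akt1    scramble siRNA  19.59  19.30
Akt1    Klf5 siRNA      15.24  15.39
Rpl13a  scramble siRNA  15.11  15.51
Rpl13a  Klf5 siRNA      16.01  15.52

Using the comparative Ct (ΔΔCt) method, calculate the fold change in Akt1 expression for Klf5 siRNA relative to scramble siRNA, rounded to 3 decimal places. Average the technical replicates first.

Mean Ct: Akt1 scramble siRNA 19.445; Akt1 Klf5 siRNA 15.315; Rpl13a scramble siRNA 15.310; Rpl13a Klf5 siRNA 15.765
ΔCt(scramble siRNA) = 19.445 − 15.310 = 4.135
ΔCt(Klf5 siRNA) = 15.315 − 15.765 = -0.450
ΔΔCt = -0.450 − 4.135 = -4.585
Fold change = 2^(−(-4.585)) = 2^4.585 = 24.0006

24.001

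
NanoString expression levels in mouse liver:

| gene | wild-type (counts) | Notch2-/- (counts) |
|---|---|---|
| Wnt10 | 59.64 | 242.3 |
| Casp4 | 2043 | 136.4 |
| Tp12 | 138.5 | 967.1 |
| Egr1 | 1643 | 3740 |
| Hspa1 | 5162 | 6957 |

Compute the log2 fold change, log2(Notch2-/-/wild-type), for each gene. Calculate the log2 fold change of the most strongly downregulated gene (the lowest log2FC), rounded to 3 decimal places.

log2(242.3/59.64) = 2.022  (Wnt10)
log2(136.4/2043) = -3.905  (Casp4)
log2(967.1/138.5) = 2.804  (Tp12)
log2(3740/1643) = 1.187  (Egr1)
log2(6957/5162) = 0.431  (Hspa1)
Casp4 is most strongly downregulated.

-3.905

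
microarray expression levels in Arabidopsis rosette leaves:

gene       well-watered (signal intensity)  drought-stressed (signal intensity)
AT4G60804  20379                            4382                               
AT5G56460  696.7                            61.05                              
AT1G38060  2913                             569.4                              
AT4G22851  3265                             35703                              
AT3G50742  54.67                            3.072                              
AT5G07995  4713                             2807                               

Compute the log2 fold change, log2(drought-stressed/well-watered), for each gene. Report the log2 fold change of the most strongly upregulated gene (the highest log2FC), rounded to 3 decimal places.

3.451

log2(4382/20379) = -2.217  (AT4G60804)
log2(61.05/696.7) = -3.512  (AT5G56460)
log2(569.4/2913) = -2.355  (AT1G38060)
log2(35703/3265) = 3.451  (AT4G22851)
log2(3.072/54.67) = -4.153  (AT3G50742)
log2(2807/4713) = -0.748  (AT5G07995)
AT4G22851 is most strongly upregulated.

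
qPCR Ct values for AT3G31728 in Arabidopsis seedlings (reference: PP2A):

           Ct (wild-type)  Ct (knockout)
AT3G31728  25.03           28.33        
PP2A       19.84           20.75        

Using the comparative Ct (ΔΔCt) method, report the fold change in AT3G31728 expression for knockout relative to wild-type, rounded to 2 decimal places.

ΔCt(wild-type) = 25.030 − 19.840 = 5.190
ΔCt(knockout) = 28.330 − 20.750 = 7.580
ΔΔCt = 7.580 − 5.190 = 2.390
Fold change = 2^(−2.390) = 0.191

0.19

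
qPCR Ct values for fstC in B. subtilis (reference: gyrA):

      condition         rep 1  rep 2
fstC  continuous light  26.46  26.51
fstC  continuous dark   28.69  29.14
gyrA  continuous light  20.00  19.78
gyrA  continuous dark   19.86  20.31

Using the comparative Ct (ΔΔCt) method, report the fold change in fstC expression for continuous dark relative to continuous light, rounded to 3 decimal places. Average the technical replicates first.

Mean Ct: fstC continuous light 26.485; fstC continuous dark 28.915; gyrA continuous light 19.890; gyrA continuous dark 20.085
ΔCt(continuous light) = 26.485 − 19.890 = 6.595
ΔCt(continuous dark) = 28.915 − 20.085 = 8.830
ΔΔCt = 8.830 − 6.595 = 2.235
Fold change = 2^(−2.235) = 0.2124

0.212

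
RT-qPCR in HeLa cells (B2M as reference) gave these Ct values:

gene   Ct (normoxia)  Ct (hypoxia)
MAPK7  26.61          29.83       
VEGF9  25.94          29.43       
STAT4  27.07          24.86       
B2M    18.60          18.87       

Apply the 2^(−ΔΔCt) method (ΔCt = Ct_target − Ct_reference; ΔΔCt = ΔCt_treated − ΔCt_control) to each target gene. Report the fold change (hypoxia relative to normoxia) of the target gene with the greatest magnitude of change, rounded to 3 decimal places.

MAPK7: ΔΔCt = (29.83−18.87) − (26.61−18.60) = 10.96 − 8.01 = 2.95; fold change = 2^-2.95 = 0.129
VEGF9: ΔΔCt = (29.43−18.87) − (25.94−18.60) = 10.56 − 7.34 = 3.22; fold change = 2^-3.22 = 0.107
STAT4: ΔΔCt = (24.86−18.87) − (27.07−18.60) = 5.99 − 8.47 = -2.48; fold change = 2^2.48 = 5.579
VEGF9 has the largest |ΔΔCt| = 3.22.

0.107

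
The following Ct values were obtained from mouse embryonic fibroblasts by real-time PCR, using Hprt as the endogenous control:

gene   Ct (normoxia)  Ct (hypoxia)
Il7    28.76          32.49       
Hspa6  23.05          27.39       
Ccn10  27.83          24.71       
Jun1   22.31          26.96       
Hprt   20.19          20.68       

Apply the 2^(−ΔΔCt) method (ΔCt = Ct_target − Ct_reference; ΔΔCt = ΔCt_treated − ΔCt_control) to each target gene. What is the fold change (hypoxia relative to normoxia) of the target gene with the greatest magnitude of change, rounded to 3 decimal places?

0.056

Il7: ΔΔCt = (32.49−20.68) − (28.76−20.19) = 11.81 − 8.57 = 3.24; fold change = 2^-3.24 = 0.106
Hspa6: ΔΔCt = (27.39−20.68) − (23.05−20.19) = 6.71 − 2.86 = 3.85; fold change = 2^-3.85 = 0.069
Ccn10: ΔΔCt = (24.71−20.68) − (27.83−20.19) = 4.03 − 7.64 = -3.61; fold change = 2^3.61 = 12.210
Jun1: ΔΔCt = (26.96−20.68) − (22.31−20.19) = 6.28 − 2.12 = 4.16; fold change = 2^-4.16 = 0.056
Jun1 has the largest |ΔΔCt| = 4.16.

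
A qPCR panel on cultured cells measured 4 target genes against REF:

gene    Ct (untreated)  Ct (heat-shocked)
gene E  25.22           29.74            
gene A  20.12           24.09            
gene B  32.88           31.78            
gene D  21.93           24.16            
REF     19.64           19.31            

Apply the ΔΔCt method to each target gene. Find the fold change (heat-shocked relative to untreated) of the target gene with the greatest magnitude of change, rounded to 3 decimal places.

gene E: ΔΔCt = (29.74−19.31) − (25.22−19.64) = 10.43 − 5.58 = 4.85; fold change = 2^-4.85 = 0.035
gene A: ΔΔCt = (24.09−19.31) − (20.12−19.64) = 4.78 − 0.48 = 4.30; fold change = 2^-4.30 = 0.051
gene B: ΔΔCt = (31.78−19.31) − (32.88−19.64) = 12.47 − 13.24 = -0.77; fold change = 2^0.77 = 1.705
gene D: ΔΔCt = (24.16−19.31) − (21.93−19.64) = 4.85 − 2.29 = 2.56; fold change = 2^-2.56 = 0.170
gene E has the largest |ΔΔCt| = 4.85.

0.035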